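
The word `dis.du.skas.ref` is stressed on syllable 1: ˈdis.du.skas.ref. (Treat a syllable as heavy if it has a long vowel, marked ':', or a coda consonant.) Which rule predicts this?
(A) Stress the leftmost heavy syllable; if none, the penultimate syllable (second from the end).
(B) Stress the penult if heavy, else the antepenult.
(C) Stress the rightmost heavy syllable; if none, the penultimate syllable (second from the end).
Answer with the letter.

Rule A → syllable 1 ✓.
Rule B → syllable 3 (observed: 1).
Rule C → syllable 4 (observed: 1).

A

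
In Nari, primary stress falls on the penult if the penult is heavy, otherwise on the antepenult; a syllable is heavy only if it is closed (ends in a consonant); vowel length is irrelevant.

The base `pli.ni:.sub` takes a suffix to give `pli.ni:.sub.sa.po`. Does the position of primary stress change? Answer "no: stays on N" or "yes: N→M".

yes: 1→3

Base `pli.ni:.sub` (3 syllables):
  Weights: 1 pli L, 2 ni: L, 3 sub H.
  The penult (syllable 2, ni:) is light, so stress falls on the antepenult (syllable 1, pli).
  → primary stress on syllable 1.
Suffixed `pli.ni:.sub.sa.po` (5 syllables):
  Weights: 3 sub H, 4 sa L, 5 po L.
  The penult (syllable 4, sa) is light, so stress falls on the antepenult (syllable 3, sub).
  → primary stress on syllable 3.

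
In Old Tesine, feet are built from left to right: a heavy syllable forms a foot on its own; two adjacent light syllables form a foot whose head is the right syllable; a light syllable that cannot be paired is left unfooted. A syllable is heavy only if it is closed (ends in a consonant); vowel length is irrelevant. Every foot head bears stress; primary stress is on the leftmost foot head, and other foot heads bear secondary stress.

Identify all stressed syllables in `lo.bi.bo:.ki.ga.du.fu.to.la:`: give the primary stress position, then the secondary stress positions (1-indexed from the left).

primary 2, secondary 4, 6, 8

Weights: 1 lo L, 2 bi L, 3 bo: L, 4 ki L, 5 ga L, 6 du L, 7 fu L, 8 to L, 9 la: L.
Parse left to right (heavy = foot alone; LL = one foot; stranded L unfooted): (lo.ˈbi) (bo:.ˈki) (ga.ˈdu) (fu.ˈto) la:.
Foot heads: 2, 4, 6, 8.
Primary stress on the leftmost head = syllable 2.
Secondary stress on 4, 6, 8: lo.ˈbi.bo:.ˌki.ga.ˌdu.fu.ˌto.la:.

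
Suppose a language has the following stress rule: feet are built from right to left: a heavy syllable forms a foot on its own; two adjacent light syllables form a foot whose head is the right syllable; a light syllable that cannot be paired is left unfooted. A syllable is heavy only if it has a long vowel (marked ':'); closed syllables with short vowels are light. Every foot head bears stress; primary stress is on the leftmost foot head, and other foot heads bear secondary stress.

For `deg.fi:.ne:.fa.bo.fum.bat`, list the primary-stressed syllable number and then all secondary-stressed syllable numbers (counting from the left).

primary 2, secondary 3, 5, 7

Weights: 1 deg L, 2 fi: H, 3 ne: H, 4 fa L, 5 bo L, 6 fum L, 7 bat L.
Parse right to left (heavy = foot alone; LL = one foot; stranded L unfooted): deg (ˈfi:) (ˈne:) (fa.ˈbo) (fum.ˈbat).
Foot heads: 2, 3, 5, 7.
Primary stress on the leftmost head = syllable 2.
Secondary stress on 3, 5, 7: deg.ˈfi:.ˌne:.fa.ˌbo.fum.ˌbat.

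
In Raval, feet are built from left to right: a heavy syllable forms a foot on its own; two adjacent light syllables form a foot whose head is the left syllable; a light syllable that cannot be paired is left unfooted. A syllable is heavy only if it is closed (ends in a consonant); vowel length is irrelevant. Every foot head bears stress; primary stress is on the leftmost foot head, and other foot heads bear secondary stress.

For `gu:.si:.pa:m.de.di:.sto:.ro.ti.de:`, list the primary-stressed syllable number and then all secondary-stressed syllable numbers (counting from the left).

Weights: 1 gu: L, 2 si: L, 3 pa:m H, 4 de L, 5 di: L, 6 sto: L, 7 ro L, 8 ti L, 9 de: L.
Parse left to right (heavy = foot alone; LL = one foot; stranded L unfooted): (ˈgu:.si:) (ˈpa:m) (ˈde.di:) (ˈsto:.ro) (ˈti.de:).
Foot heads: 1, 3, 4, 6, 8.
Primary stress on the leftmost head = syllable 1.
Secondary stress on 3, 4, 6, 8: ˈgu:.si:.ˌpa:m.ˌde.di:.ˌsto:.ro.ˌti.de:.

primary 1, secondary 3, 4, 6, 8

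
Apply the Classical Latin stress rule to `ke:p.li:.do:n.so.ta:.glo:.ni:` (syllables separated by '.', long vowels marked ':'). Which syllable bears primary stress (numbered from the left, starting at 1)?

Classical Latin: stress the penult if heavy (long vowel or closed), else the antepenult.
Weights: 5 ta: H, 6 glo: H, 7 ni: H.
The penult (syllable 6, glo:) is heavy, so it takes stress.
Stress on syllable 6: ke:p.li:.do:n.so.ta:.ˈglo:.ni:.

6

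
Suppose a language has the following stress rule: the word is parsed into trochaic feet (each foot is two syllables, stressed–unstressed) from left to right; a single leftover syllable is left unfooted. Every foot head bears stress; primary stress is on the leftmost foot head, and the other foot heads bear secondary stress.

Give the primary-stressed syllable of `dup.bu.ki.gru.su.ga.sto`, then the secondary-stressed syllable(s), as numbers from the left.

Parse left to right into trochaic (ˈσσ) feet: (ˈdup.bu) (ˈki.gru) (ˈsu.ga) sto. Syllable 7 is left unfooted.
Foot heads (stressed positions): 1, 3, 5.
End Rule Leftmost: primary stress on the leftmost head = syllable 1.
Secondary stress on 3, 5: ˈdup.bu.ˌki.gru.ˌsu.ga.sto.

primary 1, secondary 3, 5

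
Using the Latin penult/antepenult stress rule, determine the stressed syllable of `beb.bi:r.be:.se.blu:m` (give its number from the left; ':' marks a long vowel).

Classical Latin: stress the penult if heavy (long vowel or closed), else the antepenult.
Weights: 3 be: H, 4 se L, 5 blu:m H.
The penult (syllable 4, se) is light, so stress falls on the antepenult (syllable 3, be:).
Stress on syllable 3: beb.bi:r.ˈbe:.se.blu:m.

3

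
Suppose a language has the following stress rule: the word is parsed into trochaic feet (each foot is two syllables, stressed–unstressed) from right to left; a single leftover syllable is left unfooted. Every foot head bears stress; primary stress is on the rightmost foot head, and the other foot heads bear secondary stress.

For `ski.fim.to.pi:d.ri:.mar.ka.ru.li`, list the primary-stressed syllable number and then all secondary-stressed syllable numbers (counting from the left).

Parse right to left into trochaic (ˈσσ) feet: ski (ˈfim.to) (ˈpi:d.ri:) (ˈmar.ka) (ˈru.li). Syllable 1 is left unfooted.
Foot heads (stressed positions): 2, 4, 6, 8.
End Rule Rightmost: primary stress on the rightmost head = syllable 8.
Secondary stress on 2, 4, 6: ski.ˌfim.to.ˌpi:d.ri:.ˌmar.ka.ˈru.li.

primary 8, secondary 2, 4, 6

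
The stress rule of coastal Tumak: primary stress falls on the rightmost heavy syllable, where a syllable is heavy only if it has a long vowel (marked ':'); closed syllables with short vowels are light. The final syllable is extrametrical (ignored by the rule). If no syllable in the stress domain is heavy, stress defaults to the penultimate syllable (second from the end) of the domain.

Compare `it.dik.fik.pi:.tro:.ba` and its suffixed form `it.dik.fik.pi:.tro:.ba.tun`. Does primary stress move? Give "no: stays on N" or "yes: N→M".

no: stays on 5

Base `it.dik.fik.pi:.tro:.ba` (6 syllables):
  The final syllable (6, ba) is extrametrical; the stress domain is syllables 1–5.
  Weights: 1 it L, 2 dik L, 3 fik L, 4 pi: H, 5 tro: H.
  Heavy syllables in the domain: 4, 5. The rightmost is syllable 5 (tro:).
  → primary stress on syllable 5.
Suffixed `it.dik.fik.pi:.tro:.ba.tun` (7 syllables):
  The final syllable (7, tun) is extrametrical; the stress domain is syllables 1–6.
  Weights: 1 it L, 2 dik L, 3 fik L, 4 pi: H, 5 tro: H, 6 ba L.
  Heavy syllables in the domain: 4, 5. The rightmost is syllable 5 (tro:).
  → primary stress on syllable 5.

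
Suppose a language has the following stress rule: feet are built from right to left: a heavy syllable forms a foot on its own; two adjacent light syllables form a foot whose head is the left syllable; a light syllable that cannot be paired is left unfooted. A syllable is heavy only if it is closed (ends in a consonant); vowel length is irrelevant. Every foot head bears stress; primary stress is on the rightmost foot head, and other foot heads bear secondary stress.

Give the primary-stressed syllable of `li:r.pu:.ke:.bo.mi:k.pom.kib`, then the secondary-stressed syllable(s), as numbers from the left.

primary 7, secondary 1, 3, 5, 6

Weights: 1 li:r H, 2 pu: L, 3 ke: L, 4 bo L, 5 mi:k H, 6 pom H, 7 kib H.
Parse right to left (heavy = foot alone; LL = one foot; stranded L unfooted): (ˈli:r) pu: (ˈke:.bo) (ˈmi:k) (ˈpom) (ˈkib).
Foot heads: 1, 3, 5, 6, 7.
Primary stress on the rightmost head = syllable 7.
Secondary stress on 1, 3, 5, 6: ˌli:r.pu:.ˌke:.bo.ˌmi:k.ˌpom.ˈkib.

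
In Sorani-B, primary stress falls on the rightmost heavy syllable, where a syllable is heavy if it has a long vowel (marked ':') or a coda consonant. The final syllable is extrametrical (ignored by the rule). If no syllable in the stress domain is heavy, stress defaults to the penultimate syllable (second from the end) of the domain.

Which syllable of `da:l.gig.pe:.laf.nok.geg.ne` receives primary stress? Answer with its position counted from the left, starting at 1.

6

The final syllable (7, ne) is extrametrical; the stress domain is syllables 1–6.
Weights: 1 da:l H, 2 gig H, 3 pe: H, 4 laf H, 5 nok H, 6 geg H.
Heavy syllables in the domain: 1, 2, 3, 4, 5, 6. The rightmost is syllable 6 (geg).
Primary stress: syllable 6 → da:l.gig.pe:.laf.nok.ˈgeg.ne.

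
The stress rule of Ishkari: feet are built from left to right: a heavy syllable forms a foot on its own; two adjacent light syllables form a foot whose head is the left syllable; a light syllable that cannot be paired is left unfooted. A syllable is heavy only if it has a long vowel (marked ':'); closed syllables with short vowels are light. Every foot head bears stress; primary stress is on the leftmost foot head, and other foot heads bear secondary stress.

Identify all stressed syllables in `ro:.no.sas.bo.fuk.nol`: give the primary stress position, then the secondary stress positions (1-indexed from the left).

Weights: 1 ro: H, 2 no L, 3 sas L, 4 bo L, 5 fuk L, 6 nol L.
Parse left to right (heavy = foot alone; LL = one foot; stranded L unfooted): (ˈro:) (ˈno.sas) (ˈbo.fuk) nol.
Foot heads: 1, 2, 4.
Primary stress on the leftmost head = syllable 1.
Secondary stress on 2, 4: ˈro:.ˌno.sas.ˌbo.fuk.nol.

primary 1, secondary 2, 4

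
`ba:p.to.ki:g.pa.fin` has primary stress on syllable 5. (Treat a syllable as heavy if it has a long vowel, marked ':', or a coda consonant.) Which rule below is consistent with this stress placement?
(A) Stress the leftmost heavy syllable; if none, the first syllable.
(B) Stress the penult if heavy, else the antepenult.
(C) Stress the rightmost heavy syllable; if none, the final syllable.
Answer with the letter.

Rule A → syllable 1 (observed: 5).
Rule B → syllable 3 (observed: 5).
Rule C → syllable 5 ✓.

C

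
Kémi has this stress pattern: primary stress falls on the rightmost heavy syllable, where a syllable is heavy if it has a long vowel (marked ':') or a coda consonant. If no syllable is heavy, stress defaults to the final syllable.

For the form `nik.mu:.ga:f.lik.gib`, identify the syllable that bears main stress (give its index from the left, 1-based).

Weights: 1 nik H, 2 mu: H, 3 ga:f H, 4 lik H, 5 gib H.
Heavy syllables in the domain: 1, 2, 3, 4, 5. The rightmost is syllable 5 (gib).
Primary stress: syllable 5 → nik.mu:.ga:f.lik.ˈgib.

5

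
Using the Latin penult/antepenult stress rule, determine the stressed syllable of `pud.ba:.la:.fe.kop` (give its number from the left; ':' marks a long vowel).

3

Classical Latin: stress the penult if heavy (long vowel or closed), else the antepenult.
Weights: 3 la: H, 4 fe L, 5 kop H.
The penult (syllable 4, fe) is light, so stress falls on the antepenult (syllable 3, la:).
Stress on syllable 3: pud.ba:.ˈla:.fe.kop.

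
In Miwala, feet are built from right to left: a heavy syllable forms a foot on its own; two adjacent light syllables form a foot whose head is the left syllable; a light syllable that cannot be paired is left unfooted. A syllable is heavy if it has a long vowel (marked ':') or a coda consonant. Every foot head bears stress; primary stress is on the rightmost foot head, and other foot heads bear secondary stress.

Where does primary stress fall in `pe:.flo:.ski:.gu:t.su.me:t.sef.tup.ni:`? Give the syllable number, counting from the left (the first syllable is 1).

9

Weights: 1 pe: H, 2 flo: H, 3 ski: H, 4 gu:t H, 5 su L, 6 me:t H, 7 sef H, 8 tup H, 9 ni: H.
Parse right to left (heavy = foot alone; LL = one foot; stranded L unfooted): (ˈpe:) (ˈflo:) (ˈski:) (ˈgu:t) su (ˈme:t) (ˈsef) (ˈtup) (ˈni:).
Foot heads: 1, 2, 3, 4, 6, 7, 8, 9.
Primary stress on the rightmost head = syllable 9.
Primary stress: syllable 9 → pe:.flo:.ski:.gu:t.su.me:t.sef.tup.ˈni:.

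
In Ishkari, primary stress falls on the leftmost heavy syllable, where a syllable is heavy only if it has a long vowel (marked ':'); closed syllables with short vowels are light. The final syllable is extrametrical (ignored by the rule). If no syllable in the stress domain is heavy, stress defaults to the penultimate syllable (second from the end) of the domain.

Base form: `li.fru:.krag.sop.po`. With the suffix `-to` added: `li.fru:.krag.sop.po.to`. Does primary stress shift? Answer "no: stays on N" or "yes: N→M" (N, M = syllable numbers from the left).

no: stays on 2

Base `li.fru:.krag.sop.po` (5 syllables):
  The final syllable (5, po) is extrametrical; the stress domain is syllables 1–4.
  Weights: 1 li L, 2 fru: H, 3 krag L, 4 sop L.
  Heavy syllables in the domain: 2. The leftmost is syllable 2 (fru:).
  → primary stress on syllable 2.
Suffixed `li.fru:.krag.sop.po.to` (6 syllables):
  The final syllable (6, to) is extrametrical; the stress domain is syllables 1–5.
  Weights: 1 li L, 2 fru: H, 3 krag L, 4 sop L, 5 po L.
  Heavy syllables in the domain: 2. The leftmost is syllable 2 (fru:).
  → primary stress on syllable 2.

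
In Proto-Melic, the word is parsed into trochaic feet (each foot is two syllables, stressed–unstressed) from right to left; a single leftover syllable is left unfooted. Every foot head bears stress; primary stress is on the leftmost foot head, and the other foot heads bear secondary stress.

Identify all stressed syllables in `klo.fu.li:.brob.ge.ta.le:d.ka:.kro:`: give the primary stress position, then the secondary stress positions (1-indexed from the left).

Parse right to left into trochaic (ˈσσ) feet: klo (ˈfu.li:) (ˈbrob.ge) (ˈta.le:d) (ˈka:.kro:). Syllable 1 is left unfooted.
Foot heads (stressed positions): 2, 4, 6, 8.
End Rule Leftmost: primary stress on the leftmost head = syllable 2.
Secondary stress on 4, 6, 8: klo.ˈfu.li:.ˌbrob.ge.ˌta.le:d.ˌka:.kro:.

primary 2, secondary 4, 6, 8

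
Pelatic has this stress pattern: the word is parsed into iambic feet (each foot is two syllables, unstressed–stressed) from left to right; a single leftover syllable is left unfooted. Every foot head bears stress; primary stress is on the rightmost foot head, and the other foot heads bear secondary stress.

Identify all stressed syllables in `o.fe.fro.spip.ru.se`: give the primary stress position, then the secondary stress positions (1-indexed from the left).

primary 6, secondary 2, 4

Parse left to right into iambic (σˈσ) feet: (o.ˈfe) (fro.ˈspip) (ru.ˈse).
Foot heads (stressed positions): 2, 4, 6.
End Rule Rightmost: primary stress on the rightmost head = syllable 6.
Secondary stress on 2, 4: o.ˌfe.fro.ˌspip.ru.ˈse.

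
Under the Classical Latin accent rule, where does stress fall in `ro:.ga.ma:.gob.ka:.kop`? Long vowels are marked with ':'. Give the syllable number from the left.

Classical Latin: stress the penult if heavy (long vowel or closed), else the antepenult.
Weights: 4 gob H, 5 ka: H, 6 kop H.
The penult (syllable 5, ka:) is heavy, so it takes stress.
Stress on syllable 5: ro:.ga.ma:.gob.ˈka:.kop.

5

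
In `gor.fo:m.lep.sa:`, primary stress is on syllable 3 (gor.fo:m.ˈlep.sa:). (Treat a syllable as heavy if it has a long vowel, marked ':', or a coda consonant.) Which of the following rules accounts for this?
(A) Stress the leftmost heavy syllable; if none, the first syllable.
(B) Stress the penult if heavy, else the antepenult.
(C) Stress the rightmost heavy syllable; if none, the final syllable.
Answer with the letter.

Rule A → syllable 1 (observed: 3).
Rule B → syllable 3 ✓.
Rule C → syllable 4 (observed: 3).

B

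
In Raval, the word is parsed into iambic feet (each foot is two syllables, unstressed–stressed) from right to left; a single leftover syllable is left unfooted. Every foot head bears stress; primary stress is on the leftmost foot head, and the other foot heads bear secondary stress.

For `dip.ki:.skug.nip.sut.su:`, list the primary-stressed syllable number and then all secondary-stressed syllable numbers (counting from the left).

primary 2, secondary 4, 6

Parse right to left into iambic (σˈσ) feet: (dip.ˈki:) (skug.ˈnip) (sut.ˈsu:).
Foot heads (stressed positions): 2, 4, 6.
End Rule Leftmost: primary stress on the leftmost head = syllable 2.
Secondary stress on 4, 6: dip.ˈki:.skug.ˌnip.sut.ˌsu:.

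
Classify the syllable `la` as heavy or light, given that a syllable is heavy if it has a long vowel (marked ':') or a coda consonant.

light

`la`: short vowel, open (no coda). Short vowel, open → light.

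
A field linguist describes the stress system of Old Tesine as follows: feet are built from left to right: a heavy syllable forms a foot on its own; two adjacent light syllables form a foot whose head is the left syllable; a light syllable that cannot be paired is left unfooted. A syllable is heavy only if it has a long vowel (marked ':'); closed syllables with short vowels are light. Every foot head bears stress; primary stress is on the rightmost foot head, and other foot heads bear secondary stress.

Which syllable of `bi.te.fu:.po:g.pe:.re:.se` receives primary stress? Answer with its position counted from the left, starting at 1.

6

Weights: 1 bi L, 2 te L, 3 fu: H, 4 po:g H, 5 pe: H, 6 re: H, 7 se L.
Parse left to right (heavy = foot alone; LL = one foot; stranded L unfooted): (ˈbi.te) (ˈfu:) (ˈpo:g) (ˈpe:) (ˈre:) se.
Foot heads: 1, 3, 4, 5, 6.
Primary stress on the rightmost head = syllable 6.
Primary stress: syllable 6 → bi.te.fu:.po:g.pe:.ˈre:.se.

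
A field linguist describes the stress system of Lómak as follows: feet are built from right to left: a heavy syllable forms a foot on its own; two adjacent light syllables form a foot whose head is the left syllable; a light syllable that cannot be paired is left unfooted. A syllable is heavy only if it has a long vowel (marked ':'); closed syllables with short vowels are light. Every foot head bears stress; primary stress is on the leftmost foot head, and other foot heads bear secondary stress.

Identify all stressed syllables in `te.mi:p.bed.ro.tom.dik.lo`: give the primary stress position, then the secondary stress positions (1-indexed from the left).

primary 2, secondary 4, 6

Weights: 1 te L, 2 mi:p H, 3 bed L, 4 ro L, 5 tom L, 6 dik L, 7 lo L.
Parse right to left (heavy = foot alone; LL = one foot; stranded L unfooted): te (ˈmi:p) bed (ˈro.tom) (ˈdik.lo).
Foot heads: 2, 4, 6.
Primary stress on the leftmost head = syllable 2.
Secondary stress on 4, 6: te.ˈmi:p.bed.ˌro.tom.ˌdik.lo.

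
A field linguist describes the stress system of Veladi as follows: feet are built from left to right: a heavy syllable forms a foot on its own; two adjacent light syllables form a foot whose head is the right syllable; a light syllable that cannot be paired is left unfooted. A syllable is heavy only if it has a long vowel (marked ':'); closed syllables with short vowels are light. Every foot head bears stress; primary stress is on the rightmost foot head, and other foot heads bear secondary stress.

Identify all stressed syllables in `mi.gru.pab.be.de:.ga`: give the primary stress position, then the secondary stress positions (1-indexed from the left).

primary 5, secondary 2, 4

Weights: 1 mi L, 2 gru L, 3 pab L, 4 be L, 5 de: H, 6 ga L.
Parse left to right (heavy = foot alone; LL = one foot; stranded L unfooted): (mi.ˈgru) (pab.ˈbe) (ˈde:) ga.
Foot heads: 2, 4, 5.
Primary stress on the rightmost head = syllable 5.
Secondary stress on 2, 4: mi.ˌgru.pab.ˌbe.ˈde:.ga.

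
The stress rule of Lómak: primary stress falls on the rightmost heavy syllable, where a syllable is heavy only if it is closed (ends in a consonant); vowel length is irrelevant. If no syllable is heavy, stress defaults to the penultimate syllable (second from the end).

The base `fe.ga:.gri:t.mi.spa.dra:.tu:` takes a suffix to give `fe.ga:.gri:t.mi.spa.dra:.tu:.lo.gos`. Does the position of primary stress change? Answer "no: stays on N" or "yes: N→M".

yes: 3→9

Base `fe.ga:.gri:t.mi.spa.dra:.tu:` (7 syllables):
  Weights: 1 fe L, 2 ga: L, 3 gri:t H, 4 mi L, 5 spa L, 6 dra: L, 7 tu: L.
  Heavy syllables in the domain: 3. The rightmost is syllable 3 (gri:t).
  → primary stress on syllable 3.
Suffixed `fe.ga:.gri:t.mi.spa.dra:.tu:.lo.gos` (9 syllables):
  Weights: 1 fe L, 2 ga: L, 3 gri:t H, 4 mi L, 5 spa L, 6 dra: L, 7 tu: L, 8 lo L, 9 gos H.
  Heavy syllables in the domain: 3, 9. The rightmost is syllable 9 (gos).
  → primary stress on syllable 9.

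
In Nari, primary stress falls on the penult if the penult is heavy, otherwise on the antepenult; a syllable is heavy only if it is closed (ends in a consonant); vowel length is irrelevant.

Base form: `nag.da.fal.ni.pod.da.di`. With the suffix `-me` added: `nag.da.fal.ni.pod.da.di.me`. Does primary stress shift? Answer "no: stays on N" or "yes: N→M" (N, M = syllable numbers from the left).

Base `nag.da.fal.ni.pod.da.di` (7 syllables):
  Weights: 5 pod H, 6 da L, 7 di L.
  The penult (syllable 6, da) is light, so stress falls on the antepenult (syllable 5, pod).
  → primary stress on syllable 5.
Suffixed `nag.da.fal.ni.pod.da.di.me` (8 syllables):
  Weights: 6 da L, 7 di L, 8 me L.
  The penult (syllable 7, di) is light, so stress falls on the antepenult (syllable 6, da).
  → primary stress on syllable 6.

yes: 5→6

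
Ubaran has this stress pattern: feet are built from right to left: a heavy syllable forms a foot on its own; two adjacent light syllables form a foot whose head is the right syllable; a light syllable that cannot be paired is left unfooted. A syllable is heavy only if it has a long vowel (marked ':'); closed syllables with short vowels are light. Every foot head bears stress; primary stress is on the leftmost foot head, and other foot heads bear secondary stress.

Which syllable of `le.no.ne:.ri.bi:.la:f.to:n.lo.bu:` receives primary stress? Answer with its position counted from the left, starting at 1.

2

Weights: 1 le L, 2 no L, 3 ne: H, 4 ri L, 5 bi: H, 6 la:f H, 7 to:n H, 8 lo L, 9 bu: H.
Parse right to left (heavy = foot alone; LL = one foot; stranded L unfooted): (le.ˈno) (ˈne:) ri (ˈbi:) (ˈla:f) (ˈto:n) lo (ˈbu:).
Foot heads: 2, 3, 5, 6, 7, 9.
Primary stress on the leftmost head = syllable 2.
Primary stress: syllable 2 → le.ˈno.ne:.ri.bi:.la:f.to:n.lo.bu:.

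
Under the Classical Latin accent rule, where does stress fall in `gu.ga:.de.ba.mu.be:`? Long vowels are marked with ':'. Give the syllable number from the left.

4

Classical Latin: stress the penult if heavy (long vowel or closed), else the antepenult.
Weights: 4 ba L, 5 mu L, 6 be: H.
The penult (syllable 5, mu) is light, so stress falls on the antepenult (syllable 4, ba).
Stress on syllable 4: gu.ga:.de.ˈba.mu.be:.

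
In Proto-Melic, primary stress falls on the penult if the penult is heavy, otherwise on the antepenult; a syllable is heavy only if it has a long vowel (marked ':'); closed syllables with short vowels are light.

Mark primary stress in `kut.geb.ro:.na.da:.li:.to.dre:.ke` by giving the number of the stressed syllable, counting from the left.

Weights: 7 to L, 8 dre: H, 9 ke L.
The penult (syllable 8, dre:) is heavy, so it takes stress.
Primary stress: syllable 8 → kut.geb.ro:.na.da:.li:.to.ˈdre:.ke.

8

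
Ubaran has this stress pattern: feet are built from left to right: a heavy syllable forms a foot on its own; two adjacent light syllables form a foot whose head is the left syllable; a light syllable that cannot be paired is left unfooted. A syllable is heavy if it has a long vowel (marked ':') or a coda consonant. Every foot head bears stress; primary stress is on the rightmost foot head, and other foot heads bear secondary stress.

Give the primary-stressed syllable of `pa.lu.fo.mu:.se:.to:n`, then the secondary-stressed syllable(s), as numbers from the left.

primary 6, secondary 1, 4, 5

Weights: 1 pa L, 2 lu L, 3 fo L, 4 mu: H, 5 se: H, 6 to:n H.
Parse left to right (heavy = foot alone; LL = one foot; stranded L unfooted): (ˈpa.lu) fo (ˈmu:) (ˈse:) (ˈto:n).
Foot heads: 1, 4, 5, 6.
Primary stress on the rightmost head = syllable 6.
Secondary stress on 1, 4, 5: ˌpa.lu.fo.ˌmu:.ˌse:.ˈto:n.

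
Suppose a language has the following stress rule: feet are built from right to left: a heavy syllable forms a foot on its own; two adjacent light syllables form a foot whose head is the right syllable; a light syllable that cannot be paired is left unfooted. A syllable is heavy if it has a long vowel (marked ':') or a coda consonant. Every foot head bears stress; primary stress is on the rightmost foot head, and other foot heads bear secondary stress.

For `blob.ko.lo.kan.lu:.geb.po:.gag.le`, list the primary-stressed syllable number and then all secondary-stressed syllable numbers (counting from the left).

primary 8, secondary 1, 3, 4, 5, 6, 7

Weights: 1 blob H, 2 ko L, 3 lo L, 4 kan H, 5 lu: H, 6 geb H, 7 po: H, 8 gag H, 9 le L.
Parse right to left (heavy = foot alone; LL = one foot; stranded L unfooted): (ˈblob) (ko.ˈlo) (ˈkan) (ˈlu:) (ˈgeb) (ˈpo:) (ˈgag) le.
Foot heads: 1, 3, 4, 5, 6, 7, 8.
Primary stress on the rightmost head = syllable 8.
Secondary stress on 1, 3, 4, 5, 6, 7: ˌblob.ko.ˌlo.ˌkan.ˌlu:.ˌgeb.ˌpo:.ˈgag.le.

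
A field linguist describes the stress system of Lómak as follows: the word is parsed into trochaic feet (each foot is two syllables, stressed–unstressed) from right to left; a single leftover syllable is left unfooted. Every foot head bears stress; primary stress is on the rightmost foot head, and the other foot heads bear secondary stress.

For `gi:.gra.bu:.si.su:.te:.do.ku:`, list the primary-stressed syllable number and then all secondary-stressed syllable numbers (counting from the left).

primary 7, secondary 1, 3, 5

Parse right to left into trochaic (ˈσσ) feet: (ˈgi:.gra) (ˈbu:.si) (ˈsu:.te:) (ˈdo.ku:).
Foot heads (stressed positions): 1, 3, 5, 7.
End Rule Rightmost: primary stress on the rightmost head = syllable 7.
Secondary stress on 1, 3, 5: ˌgi:.gra.ˌbu:.si.ˌsu:.te:.ˈdo.ku:.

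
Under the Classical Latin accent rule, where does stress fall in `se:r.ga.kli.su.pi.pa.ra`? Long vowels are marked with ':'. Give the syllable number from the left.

Classical Latin: stress the penult if heavy (long vowel or closed), else the antepenult.
Weights: 5 pi L, 6 pa L, 7 ra L.
The penult (syllable 6, pa) is light, so stress falls on the antepenult (syllable 5, pi).
Stress on syllable 5: se:r.ga.kli.su.ˈpi.pa.ra.

5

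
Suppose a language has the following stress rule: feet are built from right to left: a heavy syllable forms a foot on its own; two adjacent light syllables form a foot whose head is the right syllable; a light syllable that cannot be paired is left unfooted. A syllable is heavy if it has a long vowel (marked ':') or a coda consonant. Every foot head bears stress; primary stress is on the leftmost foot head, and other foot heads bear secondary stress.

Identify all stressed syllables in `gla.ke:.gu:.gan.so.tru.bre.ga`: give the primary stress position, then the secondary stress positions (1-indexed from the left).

primary 2, secondary 3, 4, 6, 8

Weights: 1 gla L, 2 ke: H, 3 gu: H, 4 gan H, 5 so L, 6 tru L, 7 bre L, 8 ga L.
Parse right to left (heavy = foot alone; LL = one foot; stranded L unfooted): gla (ˈke:) (ˈgu:) (ˈgan) (so.ˈtru) (bre.ˈga).
Foot heads: 2, 3, 4, 6, 8.
Primary stress on the leftmost head = syllable 2.
Secondary stress on 3, 4, 6, 8: gla.ˈke:.ˌgu:.ˌgan.so.ˌtru.bre.ˌga.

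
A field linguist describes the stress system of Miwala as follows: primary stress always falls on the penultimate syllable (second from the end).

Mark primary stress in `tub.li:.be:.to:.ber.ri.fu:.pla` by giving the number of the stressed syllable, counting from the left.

The word has 8 syllables; the penultimate syllable (second from the end) is syllable 7 (fu:).
Primary stress: syllable 7 → tub.li:.be:.to:.ber.ri.ˈfu:.pla.

7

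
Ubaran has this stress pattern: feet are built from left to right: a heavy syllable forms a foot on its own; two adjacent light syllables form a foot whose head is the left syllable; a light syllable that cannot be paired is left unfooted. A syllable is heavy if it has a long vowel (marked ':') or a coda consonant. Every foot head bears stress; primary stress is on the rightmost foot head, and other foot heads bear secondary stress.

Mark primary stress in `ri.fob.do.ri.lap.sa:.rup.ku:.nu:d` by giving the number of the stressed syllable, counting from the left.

9

Weights: 1 ri L, 2 fob H, 3 do L, 4 ri L, 5 lap H, 6 sa: H, 7 rup H, 8 ku: H, 9 nu:d H.
Parse left to right (heavy = foot alone; LL = one foot; stranded L unfooted): ri (ˈfob) (ˈdo.ri) (ˈlap) (ˈsa:) (ˈrup) (ˈku:) (ˈnu:d).
Foot heads: 2, 3, 5, 6, 7, 8, 9.
Primary stress on the rightmost head = syllable 9.
Primary stress: syllable 9 → ri.fob.do.ri.lap.sa:.rup.ku:.ˈnu:d.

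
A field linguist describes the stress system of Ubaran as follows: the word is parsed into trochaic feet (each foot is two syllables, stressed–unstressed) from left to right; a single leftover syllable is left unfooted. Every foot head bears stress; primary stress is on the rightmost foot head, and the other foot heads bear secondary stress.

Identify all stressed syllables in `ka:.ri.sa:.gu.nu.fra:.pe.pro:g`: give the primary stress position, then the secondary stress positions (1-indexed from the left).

primary 7, secondary 1, 3, 5

Parse left to right into trochaic (ˈσσ) feet: (ˈka:.ri) (ˈsa:.gu) (ˈnu.fra:) (ˈpe.pro:g).
Foot heads (stressed positions): 1, 3, 5, 7.
End Rule Rightmost: primary stress on the rightmost head = syllable 7.
Secondary stress on 1, 3, 5: ˌka:.ri.ˌsa:.gu.ˌnu.fra:.ˈpe.pro:g.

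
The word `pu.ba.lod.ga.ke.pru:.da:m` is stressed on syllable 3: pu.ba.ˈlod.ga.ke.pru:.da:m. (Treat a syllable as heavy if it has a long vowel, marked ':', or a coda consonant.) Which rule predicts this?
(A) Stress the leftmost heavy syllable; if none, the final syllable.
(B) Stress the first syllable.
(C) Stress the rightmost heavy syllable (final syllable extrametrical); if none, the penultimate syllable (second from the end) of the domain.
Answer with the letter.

Rule A → syllable 3 ✓.
Rule B → syllable 1 (observed: 3).
Rule C → syllable 6 (observed: 3).

A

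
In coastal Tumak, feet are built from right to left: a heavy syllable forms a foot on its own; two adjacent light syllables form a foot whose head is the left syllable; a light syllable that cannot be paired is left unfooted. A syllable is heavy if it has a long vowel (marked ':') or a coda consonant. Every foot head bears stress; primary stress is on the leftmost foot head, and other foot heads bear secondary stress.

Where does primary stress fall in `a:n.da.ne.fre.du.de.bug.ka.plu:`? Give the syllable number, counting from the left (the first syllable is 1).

Weights: 1 a:n H, 2 da L, 3 ne L, 4 fre L, 5 du L, 6 de L, 7 bug H, 8 ka L, 9 plu: H.
Parse right to left (heavy = foot alone; LL = one foot; stranded L unfooted): (ˈa:n) da (ˈne.fre) (ˈdu.de) (ˈbug) ka (ˈplu:).
Foot heads: 1, 3, 5, 7, 9.
Primary stress on the leftmost head = syllable 1.
Primary stress: syllable 1 → ˈa:n.da.ne.fre.du.de.bug.ka.plu:.

1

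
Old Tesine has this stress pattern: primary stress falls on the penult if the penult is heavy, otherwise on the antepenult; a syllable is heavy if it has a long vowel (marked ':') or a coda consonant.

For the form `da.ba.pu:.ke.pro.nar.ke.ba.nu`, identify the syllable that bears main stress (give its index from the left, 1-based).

7

Weights: 7 ke L, 8 ba L, 9 nu L.
The penult (syllable 8, ba) is light, so stress falls on the antepenult (syllable 7, ke).
Primary stress: syllable 7 → da.ba.pu:.ke.pro.nar.ˈke.ba.nu.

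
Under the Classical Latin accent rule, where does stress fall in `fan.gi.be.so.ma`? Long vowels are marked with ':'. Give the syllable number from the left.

Classical Latin: stress the penult if heavy (long vowel or closed), else the antepenult.
Weights: 3 be L, 4 so L, 5 ma L.
The penult (syllable 4, so) is light, so stress falls on the antepenult (syllable 3, be).
Stress on syllable 3: fan.gi.ˈbe.so.ma.

3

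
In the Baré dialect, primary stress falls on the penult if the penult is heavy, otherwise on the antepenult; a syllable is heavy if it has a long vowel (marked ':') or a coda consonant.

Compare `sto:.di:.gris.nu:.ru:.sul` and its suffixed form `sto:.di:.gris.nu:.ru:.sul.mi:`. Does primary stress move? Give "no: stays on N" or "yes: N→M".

Base `sto:.di:.gris.nu:.ru:.sul` (6 syllables):
  Weights: 4 nu: H, 5 ru: H, 6 sul H.
  The penult (syllable 5, ru:) is heavy, so it takes stress.
  → primary stress on syllable 5.
Suffixed `sto:.di:.gris.nu:.ru:.sul.mi:` (7 syllables):
  Weights: 5 ru: H, 6 sul H, 7 mi: H.
  The penult (syllable 6, sul) is heavy, so it takes stress.
  → primary stress on syllable 6.

yes: 5→6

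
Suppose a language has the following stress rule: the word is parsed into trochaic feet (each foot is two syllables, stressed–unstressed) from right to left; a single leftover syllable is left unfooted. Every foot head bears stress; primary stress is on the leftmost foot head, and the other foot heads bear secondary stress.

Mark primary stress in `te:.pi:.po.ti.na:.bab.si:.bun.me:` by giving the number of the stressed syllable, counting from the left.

2

Parse right to left into trochaic (ˈσσ) feet: te: (ˈpi:.po) (ˈti.na:) (ˈbab.si:) (ˈbun.me:). Syllable 1 is left unfooted.
Foot heads (stressed positions): 2, 4, 6, 8.
End Rule Leftmost: primary stress on the leftmost head = syllable 2.
Primary stress: syllable 2 → te:.ˈpi:.po.ti.na:.bab.si:.bun.me:.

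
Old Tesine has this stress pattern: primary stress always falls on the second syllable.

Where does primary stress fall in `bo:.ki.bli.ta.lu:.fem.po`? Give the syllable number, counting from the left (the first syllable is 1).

2

The word has 7 syllables; the second syllable is syllable 2 (ki).
Primary stress: syllable 2 → bo:.ˈki.bli.ta.lu:.fem.po.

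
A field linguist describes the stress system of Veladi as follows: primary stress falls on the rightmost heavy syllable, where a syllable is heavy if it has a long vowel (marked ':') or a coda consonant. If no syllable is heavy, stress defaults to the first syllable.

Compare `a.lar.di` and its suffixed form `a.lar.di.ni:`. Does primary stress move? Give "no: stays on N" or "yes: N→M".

yes: 2→4

Base `a.lar.di` (3 syllables):
  Weights: 1 a L, 2 lar H, 3 di L.
  Heavy syllables in the domain: 2. The rightmost is syllable 2 (lar).
  → primary stress on syllable 2.
Suffixed `a.lar.di.ni:` (4 syllables):
  Weights: 1 a L, 2 lar H, 3 di L, 4 ni: H.
  Heavy syllables in the domain: 2, 4. The rightmost is syllable 4 (ni:).
  → primary stress on syllable 4.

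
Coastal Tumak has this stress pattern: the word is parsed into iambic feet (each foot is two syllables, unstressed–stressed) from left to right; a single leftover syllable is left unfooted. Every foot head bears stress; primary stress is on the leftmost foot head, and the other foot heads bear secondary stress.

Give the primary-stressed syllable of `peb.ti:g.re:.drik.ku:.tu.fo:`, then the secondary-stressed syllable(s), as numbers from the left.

Parse left to right into iambic (σˈσ) feet: (peb.ˈti:g) (re:.ˈdrik) (ku:.ˈtu) fo:. Syllable 7 is left unfooted.
Foot heads (stressed positions): 2, 4, 6.
End Rule Leftmost: primary stress on the leftmost head = syllable 2.
Secondary stress on 4, 6: peb.ˈti:g.re:.ˌdrik.ku:.ˌtu.fo:.

primary 2, secondary 4, 6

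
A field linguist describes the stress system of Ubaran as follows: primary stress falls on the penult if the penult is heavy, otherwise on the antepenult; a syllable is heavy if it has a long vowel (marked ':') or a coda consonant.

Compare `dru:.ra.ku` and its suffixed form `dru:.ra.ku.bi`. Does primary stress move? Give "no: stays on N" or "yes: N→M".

yes: 1→2

Base `dru:.ra.ku` (3 syllables):
  Weights: 1 dru: H, 2 ra L, 3 ku L.
  The penult (syllable 2, ra) is light, so stress falls on the antepenult (syllable 1, dru:).
  → primary stress on syllable 1.
Suffixed `dru:.ra.ku.bi` (4 syllables):
  Weights: 2 ra L, 3 ku L, 4 bi L.
  The penult (syllable 3, ku) is light, so stress falls on the antepenult (syllable 2, ra).
  → primary stress on syllable 2.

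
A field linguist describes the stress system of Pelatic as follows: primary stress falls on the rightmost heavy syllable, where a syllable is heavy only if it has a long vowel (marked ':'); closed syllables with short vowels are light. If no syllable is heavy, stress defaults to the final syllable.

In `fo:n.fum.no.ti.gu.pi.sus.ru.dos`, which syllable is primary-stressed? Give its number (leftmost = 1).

1

Weights: 1 fo:n H, 2 fum L, 3 no L, 4 ti L, 5 gu L, 6 pi L, 7 sus L, 8 ru L, 9 dos L.
Heavy syllables in the domain: 1. The rightmost is syllable 1 (fo:n).
Primary stress: syllable 1 → ˈfo:n.fum.no.ti.gu.pi.sus.ru.dos.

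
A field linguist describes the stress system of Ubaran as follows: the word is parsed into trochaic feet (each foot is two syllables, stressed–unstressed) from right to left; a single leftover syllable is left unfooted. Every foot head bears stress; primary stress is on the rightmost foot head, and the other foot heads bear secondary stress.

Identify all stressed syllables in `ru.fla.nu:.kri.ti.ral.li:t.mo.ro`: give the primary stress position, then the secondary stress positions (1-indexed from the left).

Parse right to left into trochaic (ˈσσ) feet: ru (ˈfla.nu:) (ˈkri.ti) (ˈral.li:t) (ˈmo.ro). Syllable 1 is left unfooted.
Foot heads (stressed positions): 2, 4, 6, 8.
End Rule Rightmost: primary stress on the rightmost head = syllable 8.
Secondary stress on 2, 4, 6: ru.ˌfla.nu:.ˌkri.ti.ˌral.li:t.ˈmo.ro.

primary 8, secondary 2, 4, 6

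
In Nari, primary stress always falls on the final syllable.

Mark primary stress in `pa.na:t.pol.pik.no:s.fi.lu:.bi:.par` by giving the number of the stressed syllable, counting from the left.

The word has 9 syllables; the final syllable is syllable 9 (par).
Primary stress: syllable 9 → pa.na:t.pol.pik.no:s.fi.lu:.bi:.ˈpar.

9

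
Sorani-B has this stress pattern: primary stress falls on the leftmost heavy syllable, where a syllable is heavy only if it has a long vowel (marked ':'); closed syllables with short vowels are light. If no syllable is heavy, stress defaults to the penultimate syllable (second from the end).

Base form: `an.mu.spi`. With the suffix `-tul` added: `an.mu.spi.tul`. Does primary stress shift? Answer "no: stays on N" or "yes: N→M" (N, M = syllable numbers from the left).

Base `an.mu.spi` (3 syllables):
  Weights: 1 an L, 2 mu L, 3 spi L.
  No heavy syllable in the domain; default to the penultimate syllable (second from the end) = syllable 2.
  → primary stress on syllable 2.
Suffixed `an.mu.spi.tul` (4 syllables):
  Weights: 1 an L, 2 mu L, 3 spi L, 4 tul L.
  No heavy syllable in the domain; default to the penultimate syllable (second from the end) = syllable 3.
  → primary stress on syllable 3.

yes: 2→3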